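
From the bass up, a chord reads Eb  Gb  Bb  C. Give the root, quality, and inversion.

The distinct note names are Eb, Gb, Bb, C. Stacked in thirds they read C–Eb–Gb–Bb, which is a half-diminished seventh chord on C.
With the third (Eb) in the bass, the chord is in first inversion (figured bass 6/5).

C half-diminished seventh, first inversion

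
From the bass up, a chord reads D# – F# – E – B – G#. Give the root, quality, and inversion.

The distinct note names are D#, F#, E, B, G#. Stacked in thirds they read E–G#–B–D#–F#, which is a major ninth chord on E.
With the seventh (D#) in the bass, the chord is in third inversion.

E major ninth, third inversion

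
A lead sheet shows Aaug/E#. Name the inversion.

Aaug/E# means A augmented with E# in the bass. E# is the fifth of A augmented (A–C#–E#), so this is second inversion.

second inversion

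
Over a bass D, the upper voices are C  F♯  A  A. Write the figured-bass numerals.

7

The notes D, C, F#, A stack in thirds as D–F#–A–C — a D dominant seventh chord. The bass D is the root, so this is root position: figured 7.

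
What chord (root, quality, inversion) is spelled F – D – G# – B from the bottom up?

The distinct note names are F, D, G#, B. Stacked in thirds they read G#–B–D–F, which is a diminished seventh chord on G#.
The lowest note is F, the seventh of the chord, so this is third inversion (figured bass 4/2).

G# diminished seventh, third inversion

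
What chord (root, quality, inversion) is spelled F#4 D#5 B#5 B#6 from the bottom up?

B# diminished, second inversion

The distinct note names are F#, D#, B#. Stacked in thirds they read B#–D#–F#, which is a diminished triad on B#.
With the fifth (F#) in the bass, the chord is in second inversion (figured bass 6/4).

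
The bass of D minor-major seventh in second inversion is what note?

In second inversion the fifth is lowest. For D minor-major seventh (D–F–A–C#) that is A.

A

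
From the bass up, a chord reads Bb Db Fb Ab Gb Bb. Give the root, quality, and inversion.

The pitch classes Bb, Db, Fb, Ab, Gb arrange in thirds as Gb–Bb–Db–Fb–Ab: a Gb dominant ninth chord.
The lowest note is Bb, the third of the chord, so this is first inversion.

Gb dominant ninth, first inversion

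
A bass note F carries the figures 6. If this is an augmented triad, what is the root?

Db

The figures 6 mean the third of the chord is in the bass. If F is the third of an augmented triad, the root is Db (chord tones Db–F–A).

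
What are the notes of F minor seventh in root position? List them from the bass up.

The chord tones are F–Ab–C–Eb. With the root (F) lowest for root position: F, Ab, C, Eb.

F, Ab, C, Eb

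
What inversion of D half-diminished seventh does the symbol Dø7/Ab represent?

second inversion

Dø7/Ab means D half-diminished seventh with Ab in the bass. Ab is the fifth of D half-diminished seventh (D–F–Ab–C), so this is second inversion.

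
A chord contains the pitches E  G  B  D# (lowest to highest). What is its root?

E, G, B, D# are the tones of an E minor-major seventh chord (E–G–B–D#), making E the root.

E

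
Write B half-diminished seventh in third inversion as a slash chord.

Bø7/A

Third inversion of B half-diminished seventh has the seventh (A) in the bass. As a slash chord: Bø7/A.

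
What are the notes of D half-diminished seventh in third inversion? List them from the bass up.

D half-diminished seventh is D–F–Ab–C. Third inversion puts the seventh (C) in the bass, with the remaining tones above: C, D, F, Ab.

C, D, F, Ab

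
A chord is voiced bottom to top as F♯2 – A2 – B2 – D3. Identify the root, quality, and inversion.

B minor seventh, second inversion

The distinct note names are F#, A, B, D. Stacked in thirds they read B–D–F#–A, which is a minor seventh chord on B.
The lowest note is F#, the fifth of the chord, so this is second inversion (figured bass 4/3).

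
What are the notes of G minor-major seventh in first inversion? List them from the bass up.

Bb, D, F#, G

Spelling G minor-major seventh: G–Bb–D–F#. In first inversion the third is bass, giving Bb, D, F#, G from the bottom.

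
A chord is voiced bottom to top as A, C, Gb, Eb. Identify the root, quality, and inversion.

Reducing to letter names: A, C, Gb, Eb. These stack in thirds as A–C–Eb–Gb — an A diminished seventh chord.
A is the root of A diminished seventh; root in the bass means root position (figured bass 7).

A diminished seventh, root position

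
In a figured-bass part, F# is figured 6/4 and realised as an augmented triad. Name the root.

The figures 6/4 mean the fifth of the chord is in the bass. If F# is the fifth of an augmented triad, the root is Bb (chord tones Bb–D–F#).

Bb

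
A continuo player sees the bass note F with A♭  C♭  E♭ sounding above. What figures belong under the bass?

The notes F, Ab, Cb, Eb stack in thirds as F–Ab–Cb–Eb — an F half-diminished seventh chord. The bass F is the root, so this is root position: figured 7.

7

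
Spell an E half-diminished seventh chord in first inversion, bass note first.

G, Bb, D, E

Spelling E half-diminished seventh: E–G–Bb–D. In first inversion the third is bass, giving G, Bb, D, E from the bottom.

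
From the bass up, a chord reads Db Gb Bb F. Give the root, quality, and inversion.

Gb major seventh, second inversion

The distinct note names are Db, Gb, Bb, F. Stacked in thirds they read Gb–Bb–Db–F, which is a major seventh chord on Gb.
The lowest note is Db, the fifth of the chord, so this is second inversion (figured bass 4/3).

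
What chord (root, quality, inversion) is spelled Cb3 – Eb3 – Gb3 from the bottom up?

The distinct note names are Cb, Eb, Gb. Stacked in thirds they read Cb–Eb–Gb, which is a major triad on Cb.
With the root (Cb) in the bass, the chord is in root position (figured bass 5/3).

Cb major, root position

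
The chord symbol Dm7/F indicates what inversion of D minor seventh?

first inversion

Dm7/F means D minor seventh with F in the bass. F is the third of D minor seventh (D–F–A–C), so this is first inversion.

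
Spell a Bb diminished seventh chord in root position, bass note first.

Spelling Bb diminished seventh: Bb–Db–Fb–Abb. In root position the root is bass, giving Bb, Db, Fb, Abb from the bottom.

Bb, Db, Fb, Abb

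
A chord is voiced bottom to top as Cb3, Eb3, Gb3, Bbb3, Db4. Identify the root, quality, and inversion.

The distinct note names are Cb, Eb, Gb, Bbb, Db. Stacked in thirds they read Cb–Eb–Gb–Bbb–Db, which is a dominant ninth chord on Cb.
The lowest note is Cb, the root of the chord, so this is root position.

Cb dominant ninth, root position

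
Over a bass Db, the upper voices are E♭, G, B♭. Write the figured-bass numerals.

4/2

The notes Db, Eb, G, Bb stack in thirds as Eb–G–Bb–Db — an Eb dominant seventh chord. The bass Db is the seventh, so this is third inversion: figured 4/2.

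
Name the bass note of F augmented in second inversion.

C#

The fifth of F augmented (F–A–C#) is C#; that is the bass in second inversion.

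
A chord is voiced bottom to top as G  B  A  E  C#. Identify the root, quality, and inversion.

The distinct note names are G, B, A, E, C#. Stacked in thirds they read A–C#–E–G–B, which is a dominant ninth chord on A.
The lowest note is G, the seventh of the chord, so this is third inversion.

A dominant ninth, third inversion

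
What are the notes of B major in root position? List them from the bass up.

The chord tones are B–D#–F#. With the root (B) lowest for root position: B, D#, F#.

B, D#, F#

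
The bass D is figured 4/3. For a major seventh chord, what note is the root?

The figures 4/3 mean the fifth of the chord is in the bass. If D is the fifth of a major seventh chord, the root is G (chord tones G–B–D–F#).

G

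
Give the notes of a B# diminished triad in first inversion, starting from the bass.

B# diminished is B#–D#–F#. First inversion puts the third (D#) in the bass, with the remaining tones above: D#, F#, B#.

D#, F#, B#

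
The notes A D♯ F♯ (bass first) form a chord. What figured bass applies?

6/4

The notes A, D#, F# stack in thirds as D#–F#–A — a D# diminished triad. The bass A is the fifth, so this is second inversion: figured 6/4.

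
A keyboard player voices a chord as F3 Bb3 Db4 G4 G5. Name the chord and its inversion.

G half-diminished seventh, third inversion

The pitch classes F, Bb, Db, G arrange in thirds as G–Bb–Db–F: a G half-diminished seventh chord.
With the seventh (F) in the bass, the chord is in third inversion (figured bass 4/2).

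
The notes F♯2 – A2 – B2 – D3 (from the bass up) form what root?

Reordering F#, A, B, D into stacked thirds gives B–D–F#–A; the bottom of that stack, B, is the root.

B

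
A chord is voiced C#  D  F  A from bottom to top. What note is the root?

The distinct letter names are C#, D, F, A. Arranged as a stack of thirds they read D–F–A–C#, so D is the root (a D minor-major seventh chord).

D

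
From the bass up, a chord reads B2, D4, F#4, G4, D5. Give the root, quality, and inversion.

G major seventh, first inversion

The pitch classes B, D, F#, G arrange in thirds as G–B–D–F#: a G major seventh chord.
B is the third of G major seventh; third in the bass means first inversion (figured bass 6/5).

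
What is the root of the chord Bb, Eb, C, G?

C

The distinct letter names are Bb, Eb, C, G. Arranged as a stack of thirds they read C–Eb–G–Bb, so C is the root (a C minor seventh chord).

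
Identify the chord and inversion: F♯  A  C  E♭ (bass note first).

The distinct note names are F#, A, C, Eb. Stacked in thirds they read F#–A–C–Eb, which is a diminished seventh chord on F#.
The lowest note is F#, the root of the chord, so this is root position (figured bass 7).

F# diminished seventh, root position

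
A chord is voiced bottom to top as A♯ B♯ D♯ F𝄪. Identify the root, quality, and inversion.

The distinct note names are A#, B#, D#, F##. Stacked in thirds they read B#–D#–F##–A#, which is a minor seventh chord on B#.
A# is the seventh of B# minor seventh; seventh in the bass means third inversion (figured bass 4/2).

B# minor seventh, third inversion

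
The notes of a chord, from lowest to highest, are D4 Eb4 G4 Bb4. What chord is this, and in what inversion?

Reducing to letter names: D, Eb, G, Bb. These stack in thirds as Eb–G–Bb–D — an Eb major seventh chord.
The lowest note is D, the seventh of the chord, so this is third inversion (figured bass 4/2).

Eb major seventh, third inversion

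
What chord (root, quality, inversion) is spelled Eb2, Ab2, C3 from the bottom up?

Ab major, second inversion

Reducing to letter names: Eb, Ab, C. These stack in thirds as Ab–C–Eb — an Ab major triad.
With the fifth (Eb) in the bass, the chord is in second inversion (figured bass 6/4).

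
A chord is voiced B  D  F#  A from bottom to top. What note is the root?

The distinct letter names are B, D, F#, A. Arranged as a stack of thirds they read B–D–F#–A, so B is the root (a B minor seventh chord).

B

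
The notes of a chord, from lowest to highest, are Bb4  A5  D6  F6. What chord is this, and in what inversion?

The pitch classes Bb, A, D, F arrange in thirds as Bb–D–F–A: a Bb major seventh chord.
The lowest note is Bb, the root of the chord, so this is root position (figured bass 7).

Bb major seventh, root position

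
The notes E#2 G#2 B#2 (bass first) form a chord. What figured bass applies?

The notes E#, G#, B# stack in thirds as E#–G#–B# — an E# minor triad. The bass E# is the root, so this is root position: figured 5/3.

5/3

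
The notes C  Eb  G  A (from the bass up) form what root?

A

The distinct letter names are C, Eb, G, A. Arranged as a stack of thirds they read A–C–Eb–G, so A is the root (an A half-diminished seventh chord).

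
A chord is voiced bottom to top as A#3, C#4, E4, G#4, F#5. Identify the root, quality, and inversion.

F# dominant ninth, first inversion

The distinct note names are A#, C#, E, G#, F#. Stacked in thirds they read F#–A#–C#–E–G#, which is a dominant ninth chord on F#.
A# is the third of F# dominant ninth; third in the bass means first inversion.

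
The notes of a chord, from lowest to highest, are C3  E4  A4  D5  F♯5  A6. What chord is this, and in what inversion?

The distinct note names are C, E, A, D, F#. Stacked in thirds they read D–F#–A–C–E, which is a dominant ninth chord on D.
C is the seventh of D dominant ninth; seventh in the bass means third inversion.

D dominant ninth, third inversion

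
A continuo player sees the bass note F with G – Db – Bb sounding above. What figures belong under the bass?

4/2

The notes F, G, Db, Bb stack in thirds as G–Bb–Db–F — a G half-diminished seventh chord. The bass F is the seventh, so this is third inversion: figured 4/2.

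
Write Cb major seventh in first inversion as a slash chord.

Cbmaj7/Eb

First inversion of Cb major seventh has the third (Eb) in the bass. As a slash chord: Cbmaj7/Eb.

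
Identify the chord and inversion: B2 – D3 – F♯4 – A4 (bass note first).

The distinct note names are B, D, F#, A. Stacked in thirds they read B–D–F#–A, which is a minor seventh chord on B.
The lowest note is B, the root of the chord, so this is root position (figured bass 7).

B minor seventh, root position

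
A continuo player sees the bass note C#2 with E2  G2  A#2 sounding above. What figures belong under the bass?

The notes C#, E, G, A# stack in thirds as A#–C#–E–G — an A# diminished seventh chord. The bass C# is the third, so this is first inversion: figured 6/5.

6/5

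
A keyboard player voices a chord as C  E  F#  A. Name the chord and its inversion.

F# half-diminished seventh, second inversion

Reducing to letter names: C, E, F#, A. These stack in thirds as F#–A–C–E — an F# half-diminished seventh chord.
C is the fifth of F# half-diminished seventh; fifth in the bass means second inversion (figured bass 4/3).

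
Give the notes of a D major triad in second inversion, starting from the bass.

The chord tones are D–F#–A. With the fifth (A) lowest for second inversion: A, D, F#.

A, D, F#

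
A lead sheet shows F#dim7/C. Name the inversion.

F#dim7/C means F# diminished seventh with C in the bass. C is the fifth of F# diminished seventh (F#–A–C–Eb), so this is second inversion.

second inversion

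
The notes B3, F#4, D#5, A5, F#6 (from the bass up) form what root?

B

B, F#, D#, A are the tones of a B dominant seventh chord (B–D#–F#–A), making B the root.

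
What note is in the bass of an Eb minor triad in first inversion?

Eb minor is Eb–Gb–Bb. First inversion places the third in the bass: Gb.

Gb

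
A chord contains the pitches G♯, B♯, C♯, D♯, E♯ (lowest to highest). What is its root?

G#, B#, C#, D#, E# are the tones of a C# major ninth chord (C#–E#–G#–B#–D#), making C# the root.

C#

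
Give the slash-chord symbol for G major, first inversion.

First inversion of G major has the third (B) in the bass. As a slash chord: Gmaj/B.

Gmaj/B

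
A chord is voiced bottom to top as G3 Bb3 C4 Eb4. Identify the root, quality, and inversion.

Reducing to letter names: G, Bb, C, Eb. These stack in thirds as C–Eb–G–Bb — a C minor seventh chord.
The lowest note is G, the fifth of the chord, so this is second inversion (figured bass 4/3).

C minor seventh, second inversion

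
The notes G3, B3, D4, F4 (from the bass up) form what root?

G

G, B, D, F are the tones of a G dominant seventh chord (G–B–D–F), making G the root.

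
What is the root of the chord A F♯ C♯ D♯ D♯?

D#

The distinct letter names are A, F#, C#, D#. Arranged as a stack of thirds they read D#–F#–A–C#, so D# is the root (a D# half-diminished seventh chord).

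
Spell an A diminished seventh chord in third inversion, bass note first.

Gb, A, C, Eb

The chord tones are A–C–Eb–Gb. With the seventh (Gb) lowest for third inversion: Gb, A, C, Eb.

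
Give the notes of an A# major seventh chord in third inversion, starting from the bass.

The chord tones are A#–C##–E#–G##. With the seventh (G##) lowest for third inversion: G##, A#, C##, E#.

G##, A#, C##, E#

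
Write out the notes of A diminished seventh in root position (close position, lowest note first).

A, C, Eb, Gb

Spelling A diminished seventh: A–C–Eb–Gb. In root position the root is bass, giving A, C, Eb, Gb from the bottom.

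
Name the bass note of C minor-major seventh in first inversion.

The third of C minor-major seventh (C–Eb–G–B) is Eb; that is the bass in first inversion.

Eb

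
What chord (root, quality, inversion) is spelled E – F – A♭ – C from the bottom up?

F minor-major seventh, third inversion

The pitch classes E, F, Ab, C arrange in thirds as F–Ab–C–E: an F minor-major seventh chord.
The lowest note is E, the seventh of the chord, so this is third inversion (figured bass 4/2).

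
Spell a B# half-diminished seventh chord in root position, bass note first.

B#, D#, F#, A#

Spelling B# half-diminished seventh: B#–D#–F#–A#. In root position the root is bass, giving B#, D#, F#, A# from the bottom.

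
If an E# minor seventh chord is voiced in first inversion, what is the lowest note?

G#

E# minor seventh is E#–G#–B#–D#. First inversion places the third in the bass: G#.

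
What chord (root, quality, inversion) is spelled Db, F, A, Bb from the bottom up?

Bb minor-major seventh, first inversion

The pitch classes Db, F, A, Bb arrange in thirds as Bb–Db–F–A: a Bb minor-major seventh chord.
The lowest note is Db, the third of the chord, so this is first inversion (figured bass 6/5).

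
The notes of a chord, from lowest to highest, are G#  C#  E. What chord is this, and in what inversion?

C# minor, second inversion

Reducing to letter names: G#, C#, E. These stack in thirds as C#–E–G# — a C# minor triad.
G# is the fifth of C# minor; fifth in the bass means second inversion (figured bass 6/4).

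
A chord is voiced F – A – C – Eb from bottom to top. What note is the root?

F

Reordering F, A, C, Eb into stacked thirds gives F–A–C–Eb; the bottom of that stack, F, is the root.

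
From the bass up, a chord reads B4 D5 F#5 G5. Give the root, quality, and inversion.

Reducing to letter names: B, D, F#, G. These stack in thirds as G–B–D–F# — a G major seventh chord.
With the third (B) in the bass, the chord is in first inversion (figured bass 6/5).

G major seventh, first inversion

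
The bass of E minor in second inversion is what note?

B

In second inversion the fifth is lowest. For E minor (E–G–B) that is B.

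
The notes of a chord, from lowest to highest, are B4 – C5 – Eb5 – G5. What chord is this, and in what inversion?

C minor-major seventh, third inversion

The pitch classes B, C, Eb, G arrange in thirds as C–Eb–G–B: a C minor-major seventh chord.
With the seventh (B) in the bass, the chord is in third inversion (figured bass 4/2).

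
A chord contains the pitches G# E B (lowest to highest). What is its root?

E

Reordering G#, E, B into stacked thirds gives E–G#–B; the bottom of that stack, E, is the root.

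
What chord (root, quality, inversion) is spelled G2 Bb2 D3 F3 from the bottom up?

G minor seventh, root position

The distinct note names are G, Bb, D, F. Stacked in thirds they read G–Bb–D–F, which is a minor seventh chord on G.
G is the root of G minor seventh; root in the bass means root position (figured bass 7).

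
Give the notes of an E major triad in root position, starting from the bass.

E, G#, B

Spelling E major: E–G#–B. In root position the root is bass, giving E, G#, B from the bottom.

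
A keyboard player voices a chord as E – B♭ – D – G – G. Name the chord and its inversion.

The distinct note names are E, Bb, D, G. Stacked in thirds they read E–G–Bb–D, which is a half-diminished seventh chord on E.
E is the root of E half-diminished seventh; root in the bass means root position (figured bass 7).

E half-diminished seventh, root position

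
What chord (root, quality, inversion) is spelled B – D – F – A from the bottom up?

B half-diminished seventh, root position

Reducing to letter names: B, D, F, A. These stack in thirds as B–D–F–A — a B half-diminished seventh chord.
The lowest note is B, the root of the chord, so this is root position (figured bass 7).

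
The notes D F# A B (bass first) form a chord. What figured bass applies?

The notes D, F#, A, B stack in thirds as B–D–F#–A — a B minor seventh chord. The bass D is the third, so this is first inversion: figured 6/5.

6/5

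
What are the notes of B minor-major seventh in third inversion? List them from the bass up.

The chord tones are B–D–F#–A#. With the seventh (A#) lowest for third inversion: A#, B, D, F#.

A#, B, D, F#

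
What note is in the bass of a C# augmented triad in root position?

C#

C# augmented is C#–E#–G##. Root position places the root in the bass: C#.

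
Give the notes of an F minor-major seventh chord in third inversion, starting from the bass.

F minor-major seventh is F–Ab–C–E. Third inversion puts the seventh (E) in the bass, with the remaining tones above: E, F, Ab, C.

E, F, Ab, C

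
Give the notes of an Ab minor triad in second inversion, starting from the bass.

Eb, Ab, Cb

Ab minor is Ab–Cb–Eb. Second inversion puts the fifth (Eb) in the bass, with the remaining tones above: Eb, Ab, Cb.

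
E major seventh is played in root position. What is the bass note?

E major seventh is E–G#–B–D#. Root position places the root in the bass: E.

E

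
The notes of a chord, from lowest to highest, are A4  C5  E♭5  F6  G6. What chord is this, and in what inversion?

F dominant ninth, first inversion

Reducing to letter names: A, C, Eb, F, G. These stack in thirds as F–A–C–Eb–G — an F dominant ninth chord.
A is the third of F dominant ninth; third in the bass means first inversion.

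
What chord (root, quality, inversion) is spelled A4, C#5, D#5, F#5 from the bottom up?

D# half-diminished seventh, second inversion

Reducing to letter names: A, C#, D#, F#. These stack in thirds as D#–F#–A–C# — a D# half-diminished seventh chord.
A is the fifth of D# half-diminished seventh; fifth in the bass means second inversion (figured bass 4/3).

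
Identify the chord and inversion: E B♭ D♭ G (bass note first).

The distinct note names are E, Bb, Db, G. Stacked in thirds they read E–G–Bb–Db, which is a diminished seventh chord on E.
With the root (E) in the bass, the chord is in root position (figured bass 7).

E diminished seventh, root position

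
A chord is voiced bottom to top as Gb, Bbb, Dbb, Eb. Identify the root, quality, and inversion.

Eb diminished seventh, first inversion

The distinct note names are Gb, Bbb, Dbb, Eb. Stacked in thirds they read Eb–Gb–Bbb–Dbb, which is a diminished seventh chord on Eb.
The lowest note is Gb, the third of the chord, so this is first inversion (figured bass 6/5).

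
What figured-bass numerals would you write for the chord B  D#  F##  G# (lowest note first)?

6/5

The notes B, D#, F##, G# stack in thirds as G#–B–D#–F## — a G# minor-major seventh chord. The bass B is the third, so this is first inversion: figured 6/5.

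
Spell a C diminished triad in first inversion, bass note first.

Eb, Gb, C

C diminished is C–Eb–Gb. First inversion puts the third (Eb) in the bass, with the remaining tones above: Eb, Gb, C.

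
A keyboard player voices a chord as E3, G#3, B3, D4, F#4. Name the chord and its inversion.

Reducing to letter names: E, G#, B, D, F#. These stack in thirds as E–G#–B–D–F# — an E dominant ninth chord.
The lowest note is E, the root of the chord, so this is root position.

E dominant ninth, root position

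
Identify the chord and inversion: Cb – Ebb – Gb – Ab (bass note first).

Reducing to letter names: Cb, Ebb, Gb, Ab. These stack in thirds as Ab–Cb–Ebb–Gb — an Ab half-diminished seventh chord.
The lowest note is Cb, the third of the chord, so this is first inversion (figured bass 6/5).

Ab half-diminished seventh, first inversion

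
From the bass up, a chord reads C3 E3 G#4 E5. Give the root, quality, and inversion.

The pitch classes C, E, G# arrange in thirds as C–E–G#: a C augmented triad.
With the root (C) in the bass, the chord is in root position (figured bass 5/3).

C augmented, root position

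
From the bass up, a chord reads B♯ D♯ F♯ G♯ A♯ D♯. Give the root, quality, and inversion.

Reducing to letter names: B#, D#, F#, G#, A#. These stack in thirds as G#–B#–D#–F#–A# — a G# dominant ninth chord.
With the third (B#) in the bass, the chord is in first inversion.

G# dominant ninth, first inversion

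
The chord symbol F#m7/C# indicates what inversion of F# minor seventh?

F#m7/C# means F# minor seventh with C# in the bass. C# is the fifth of F# minor seventh (F#–A–C#–E), so this is second inversion.

second inversion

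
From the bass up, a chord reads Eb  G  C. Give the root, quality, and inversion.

Reducing to letter names: Eb, G, C. These stack in thirds as C–Eb–G — a C minor triad.
With the third (Eb) in the bass, the chord is in first inversion (figured bass 6).

C minor, first inversion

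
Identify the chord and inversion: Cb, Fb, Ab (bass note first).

Fb major, second inversion

Reducing to letter names: Cb, Fb, Ab. These stack in thirds as Fb–Ab–Cb — an Fb major triad.
Cb is the fifth of Fb major; fifth in the bass means second inversion (figured bass 6/4).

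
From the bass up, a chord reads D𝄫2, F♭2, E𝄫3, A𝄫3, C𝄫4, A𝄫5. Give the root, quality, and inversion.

Dbb dominant ninth, root position

Reducing to letter names: Dbb, Fb, Ebb, Abb, Cbb. These stack in thirds as Dbb–Fb–Abb–Cbb–Ebb — a Dbb dominant ninth chord.
The lowest note is Dbb, the root of the chord, so this is root position.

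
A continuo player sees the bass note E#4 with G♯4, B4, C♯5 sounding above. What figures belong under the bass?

6/5

The notes E#, G#, B, C# stack in thirds as C#–E#–G#–B — a C# dominant seventh chord. The bass E# is the third, so this is first inversion: figured 6/5.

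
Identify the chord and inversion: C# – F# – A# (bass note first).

F# major, second inversion

The distinct note names are C#, F#, A#. Stacked in thirds they read F#–A#–C#, which is a major triad on F#.
With the fifth (C#) in the bass, the chord is in second inversion (figured bass 6/4).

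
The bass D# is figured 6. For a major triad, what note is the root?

The figures 6 mean the third of the chord is in the bass. If D# is the third of a major triad, the root is B (chord tones B–D#–F#).

B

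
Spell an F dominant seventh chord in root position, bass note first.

F, A, C, Eb

F dominant seventh is F–A–C–Eb. Root position puts the root (F) in the bass, with the remaining tones above: F, A, C, Eb.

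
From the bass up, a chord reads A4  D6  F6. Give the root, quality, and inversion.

The distinct note names are A, D, F. Stacked in thirds they read D–F–A, which is a minor triad on D.
With the fifth (A) in the bass, the chord is in second inversion (figured bass 6/4).

D minor, second inversion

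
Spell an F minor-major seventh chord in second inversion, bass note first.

F minor-major seventh is F–Ab–C–E. Second inversion puts the fifth (C) in the bass, with the remaining tones above: C, E, F, Ab.

C, E, F, Ab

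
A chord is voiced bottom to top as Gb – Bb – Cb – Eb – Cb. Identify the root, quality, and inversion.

Reducing to letter names: Gb, Bb, Cb, Eb. These stack in thirds as Cb–Eb–Gb–Bb — a Cb major seventh chord.
Gb is the fifth of Cb major seventh; fifth in the bass means second inversion (figured bass 4/3).

Cb major seventh, second inversion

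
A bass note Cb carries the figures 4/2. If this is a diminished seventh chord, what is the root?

The figures 4/2 mean the seventh of the chord is in the bass. If Cb is the seventh of a diminished seventh chord, the root is D (chord tones D–F–Ab–Cb).

D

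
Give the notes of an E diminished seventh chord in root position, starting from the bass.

The chord tones are E–G–Bb–Db. With the root (E) lowest for root position: E, G, Bb, Db.

E, G, Bb, Db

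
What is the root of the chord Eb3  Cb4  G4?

Eb, Cb, G are the tones of a Cb augmented triad (Cb–Eb–G), making Cb the root.

Cb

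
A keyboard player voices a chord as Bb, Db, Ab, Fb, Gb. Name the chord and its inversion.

Gb dominant ninth, first inversion

Reducing to letter names: Bb, Db, Ab, Fb, Gb. These stack in thirds as Gb–Bb–Db–Fb–Ab — a Gb dominant ninth chord.
Bb is the third of Gb dominant ninth; third in the bass means first inversion.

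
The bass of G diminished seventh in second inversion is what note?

G diminished seventh is G–Bb–Db–Fb. Second inversion places the fifth in the bass: Db.

Db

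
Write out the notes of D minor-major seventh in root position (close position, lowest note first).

D, F, A, C#

D minor-major seventh is D–F–A–C#. Root position puts the root (D) in the bass, with the remaining tones above: D, F, A, C#.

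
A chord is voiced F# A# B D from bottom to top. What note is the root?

The distinct letter names are F#, A#, B, D. Arranged as a stack of thirds they read B–D–F#–A#, so B is the root (a B minor-major seventh chord).

B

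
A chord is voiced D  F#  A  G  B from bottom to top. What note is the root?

G

D, F#, A, G, B are the tones of a G major ninth chord (G–B–D–F#–A), making G the root.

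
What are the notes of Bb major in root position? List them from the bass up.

Bb, D, F

The chord tones are Bb–D–F. With the root (Bb) lowest for root position: Bb, D, F.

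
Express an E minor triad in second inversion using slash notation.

Second inversion of E minor has the fifth (B) in the bass. As a slash chord: Em/B.

Em/B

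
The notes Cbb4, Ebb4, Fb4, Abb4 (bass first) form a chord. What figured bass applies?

The notes Cbb, Ebb, Fb, Abb stack in thirds as Fb–Abb–Cbb–Ebb — an Fb half-diminished seventh chord. The bass Cbb is the fifth, so this is second inversion: figured 4/3.

4/3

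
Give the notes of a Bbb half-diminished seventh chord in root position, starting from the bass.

Bbb, Dbb, Fbb, Abb

The chord tones are Bbb–Dbb–Fbb–Abb. With the root (Bbb) lowest for root position: Bbb, Dbb, Fbb, Abb.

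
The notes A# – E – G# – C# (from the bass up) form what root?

A#, E, G#, C# are the tones of an A# half-diminished seventh chord (A#–C#–E–G#), making A# the root.

A#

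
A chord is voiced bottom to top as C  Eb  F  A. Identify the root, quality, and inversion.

The pitch classes C, Eb, F, A arrange in thirds as F–A–C–Eb: an F dominant seventh chord.
With the fifth (C) in the bass, the chord is in second inversion (figured bass 4/3).

F dominant seventh, second inversion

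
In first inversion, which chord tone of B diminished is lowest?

D

In first inversion the third is lowest. For B diminished (B–D–F) that is D.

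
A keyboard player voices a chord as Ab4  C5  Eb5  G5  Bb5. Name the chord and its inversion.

Reducing to letter names: Ab, C, Eb, G, Bb. These stack in thirds as Ab–C–Eb–G–Bb — an Ab major ninth chord.
With the root (Ab) in the bass, the chord is in root position.

Ab major ninth, root position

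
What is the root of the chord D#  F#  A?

D#

D#, F#, A are the tones of a D# diminished triad (D#–F#–A), making D# the root.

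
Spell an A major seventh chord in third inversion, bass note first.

The chord tones are A–C#–E–G#. With the seventh (G#) lowest for third inversion: G#, A, C#, E.

G#, A, C#, E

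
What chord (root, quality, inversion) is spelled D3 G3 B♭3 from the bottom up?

The pitch classes D, G, Bb arrange in thirds as G–Bb–D: a G minor triad.
The lowest note is D, the fifth of the chord, so this is second inversion (figured bass 6/4).

G minor, second inversion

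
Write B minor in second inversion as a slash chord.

Bm/F#

Second inversion of B minor has the fifth (F#) in the bass. As a slash chord: Bm/F#.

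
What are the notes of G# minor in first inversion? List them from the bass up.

G# minor is G#–B–D#. First inversion puts the third (B) in the bass, with the remaining tones above: B, D#, G#.

B, D#, G#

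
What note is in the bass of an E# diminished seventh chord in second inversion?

In second inversion the fifth is lowest. For E# diminished seventh (E#–G#–B–D) that is B.

B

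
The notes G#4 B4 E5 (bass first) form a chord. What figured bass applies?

6

The notes G#, B, E stack in thirds as E–G#–B — an E major triad. The bass G# is the third, so this is first inversion: figured 6.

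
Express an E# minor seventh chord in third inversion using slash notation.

E#m7/D#

Third inversion of E# minor seventh has the seventh (D#) in the bass. As a slash chord: E#m7/D#.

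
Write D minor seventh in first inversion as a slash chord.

First inversion of D minor seventh has the third (F) in the bass. As a slash chord: Dm7/F.

Dm7/F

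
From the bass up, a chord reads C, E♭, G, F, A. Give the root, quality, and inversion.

F dominant ninth, second inversion

The distinct note names are C, Eb, G, F, A. Stacked in thirds they read F–A–C–Eb–G, which is a dominant ninth chord on F.
The lowest note is C, the fifth of the chord, so this is second inversion.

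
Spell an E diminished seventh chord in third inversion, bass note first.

Db, E, G, Bb

Spelling E diminished seventh: E–G–Bb–Db. In third inversion the seventh is bass, giving Db, E, G, Bb from the bottom.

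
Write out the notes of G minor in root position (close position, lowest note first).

Spelling G minor: G–Bb–D. In root position the root is bass, giving G, Bb, D from the bottom.

G, Bb, D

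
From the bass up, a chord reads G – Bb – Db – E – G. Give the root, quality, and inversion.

The pitch classes G, Bb, Db, E arrange in thirds as E–G–Bb–Db: an E diminished seventh chord.
The lowest note is G, the third of the chord, so this is first inversion (figured bass 6/5).

E diminished seventh, first inversion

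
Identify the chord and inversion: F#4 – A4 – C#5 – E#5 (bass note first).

Reducing to letter names: F#, A, C#, E#. These stack in thirds as F#–A–C#–E# — an F# minor-major seventh chord.
The lowest note is F#, the root of the chord, so this is root position (figured bass 7).

F# minor-major seventh, root position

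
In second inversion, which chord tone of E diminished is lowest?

E diminished is E–G–Bb. Second inversion places the fifth in the bass: Bb.

Bb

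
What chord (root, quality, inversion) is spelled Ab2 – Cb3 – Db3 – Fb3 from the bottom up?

Db minor seventh, second inversion

Reducing to letter names: Ab, Cb, Db, Fb. These stack in thirds as Db–Fb–Ab–Cb — a Db minor seventh chord.
The lowest note is Ab, the fifth of the chord, so this is second inversion (figured bass 4/3).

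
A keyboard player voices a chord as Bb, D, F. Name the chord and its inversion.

Bb major, root position

The distinct note names are Bb, D, F. Stacked in thirds they read Bb–D–F, which is a major triad on Bb.
Bb is the root of Bb major; root in the bass means root position (figured bass 5/3).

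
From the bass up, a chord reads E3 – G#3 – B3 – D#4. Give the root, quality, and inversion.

The pitch classes E, G#, B, D# arrange in thirds as E–G#–B–D#: an E major seventh chord.
With the root (E) in the bass, the chord is in root position (figured bass 7).

E major seventh, root position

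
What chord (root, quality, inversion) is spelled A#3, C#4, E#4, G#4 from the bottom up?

Reducing to letter names: A#, C#, E#, G#. These stack in thirds as A#–C#–E#–G# — an A# minor seventh chord.
The lowest note is A#, the root of the chord, so this is root position (figured bass 7).

A# minor seventh, root position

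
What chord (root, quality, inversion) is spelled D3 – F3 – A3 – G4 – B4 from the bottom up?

G dominant ninth, second inversion

Reducing to letter names: D, F, A, G, B. These stack in thirds as G–B–D–F–A — a G dominant ninth chord.
D is the fifth of G dominant ninth; fifth in the bass means second inversion.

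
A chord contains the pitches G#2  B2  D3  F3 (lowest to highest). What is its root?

G#, B, D, F are the tones of a G# diminished seventh chord (G#–B–D–F), making G# the root.

G#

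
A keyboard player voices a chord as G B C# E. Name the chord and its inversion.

The pitch classes G, B, C#, E arrange in thirds as C#–E–G–B: a C# half-diminished seventh chord.
The lowest note is G, the fifth of the chord, so this is second inversion (figured bass 4/3).

C# half-diminished seventh, second inversion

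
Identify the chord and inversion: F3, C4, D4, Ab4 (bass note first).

D half-diminished seventh, first inversion

The pitch classes F, C, D, Ab arrange in thirds as D–F–Ab–C: a D half-diminished seventh chord.
With the third (F) in the bass, the chord is in first inversion (figured bass 6/5).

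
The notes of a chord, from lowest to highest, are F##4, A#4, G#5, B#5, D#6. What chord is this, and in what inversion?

G# major ninth, third inversion

Reducing to letter names: F##, A#, G#, B#, D#. These stack in thirds as G#–B#–D#–F##–A# — a G# major ninth chord.
F## is the seventh of G# major ninth; seventh in the bass means third inversion.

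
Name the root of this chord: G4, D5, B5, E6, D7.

The distinct letter names are G, D, B, E. Arranged as a stack of thirds they read E–G–B–D, so E is the root (an E minor seventh chord).

E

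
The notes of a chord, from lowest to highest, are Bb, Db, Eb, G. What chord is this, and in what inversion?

Eb dominant seventh, second inversion

The pitch classes Bb, Db, Eb, G arrange in thirds as Eb–G–Bb–Db: an Eb dominant seventh chord.
With the fifth (Bb) in the bass, the chord is in second inversion (figured bass 4/3).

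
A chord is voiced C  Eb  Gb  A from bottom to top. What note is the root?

A

The distinct letter names are C, Eb, Gb, A. Arranged as a stack of thirds they read A–C–Eb–Gb, so A is the root (an A diminished seventh chord).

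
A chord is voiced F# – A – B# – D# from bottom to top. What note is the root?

B#

The distinct letter names are F#, A, B#, D#. Arranged as a stack of thirds they read B#–D#–F#–A, so B# is the root (a B# diminished seventh chord).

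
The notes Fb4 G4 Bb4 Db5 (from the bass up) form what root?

Fb, G, Bb, Db are the tones of a G diminished seventh chord (G–Bb–Db–Fb), making G the root.

G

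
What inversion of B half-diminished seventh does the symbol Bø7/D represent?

Bø7/D means B half-diminished seventh with D in the bass. D is the third of B half-diminished seventh (B–D–F–A), so this is first inversion.

first inversion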